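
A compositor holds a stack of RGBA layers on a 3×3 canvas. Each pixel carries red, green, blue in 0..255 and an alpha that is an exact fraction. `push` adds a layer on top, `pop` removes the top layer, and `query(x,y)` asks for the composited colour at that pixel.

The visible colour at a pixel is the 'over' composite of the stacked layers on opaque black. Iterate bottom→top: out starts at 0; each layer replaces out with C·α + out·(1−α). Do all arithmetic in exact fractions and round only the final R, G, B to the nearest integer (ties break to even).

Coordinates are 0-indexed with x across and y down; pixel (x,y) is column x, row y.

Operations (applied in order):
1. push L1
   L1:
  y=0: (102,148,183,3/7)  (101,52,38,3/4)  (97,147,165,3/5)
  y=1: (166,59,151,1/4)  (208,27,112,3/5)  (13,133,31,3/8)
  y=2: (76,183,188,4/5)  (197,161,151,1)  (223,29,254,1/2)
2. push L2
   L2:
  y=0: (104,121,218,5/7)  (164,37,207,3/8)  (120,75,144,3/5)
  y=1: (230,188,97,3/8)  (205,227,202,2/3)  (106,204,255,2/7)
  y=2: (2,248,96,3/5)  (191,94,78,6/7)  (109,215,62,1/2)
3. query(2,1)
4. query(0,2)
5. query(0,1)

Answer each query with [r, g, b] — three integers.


(2,1) stack=L1,L2; from [0,0,0]:
+L1 (α=3/8) → [39/8, 399/8, 93/8]
+L2 (α=2/7) → [1891/56, 5259/56, 4545/56]
→ [34, 94, 81]

query (0,2) [L1,L2] — begin 0,0,0
L1 α=4/5: [304/5, 732/5, 752/5]
L2 α=3/5: [638/25, 5184/25, 2944/25]
→ [26, 207, 118]

query (0,1) [L1,L2] — begin 0,0,0
L1 α=1/4: [83/2, 59/4, 151/4]
L2 α=3/8: [1795/16, 2551/32, 1919/32]
= [112, 80, 60]


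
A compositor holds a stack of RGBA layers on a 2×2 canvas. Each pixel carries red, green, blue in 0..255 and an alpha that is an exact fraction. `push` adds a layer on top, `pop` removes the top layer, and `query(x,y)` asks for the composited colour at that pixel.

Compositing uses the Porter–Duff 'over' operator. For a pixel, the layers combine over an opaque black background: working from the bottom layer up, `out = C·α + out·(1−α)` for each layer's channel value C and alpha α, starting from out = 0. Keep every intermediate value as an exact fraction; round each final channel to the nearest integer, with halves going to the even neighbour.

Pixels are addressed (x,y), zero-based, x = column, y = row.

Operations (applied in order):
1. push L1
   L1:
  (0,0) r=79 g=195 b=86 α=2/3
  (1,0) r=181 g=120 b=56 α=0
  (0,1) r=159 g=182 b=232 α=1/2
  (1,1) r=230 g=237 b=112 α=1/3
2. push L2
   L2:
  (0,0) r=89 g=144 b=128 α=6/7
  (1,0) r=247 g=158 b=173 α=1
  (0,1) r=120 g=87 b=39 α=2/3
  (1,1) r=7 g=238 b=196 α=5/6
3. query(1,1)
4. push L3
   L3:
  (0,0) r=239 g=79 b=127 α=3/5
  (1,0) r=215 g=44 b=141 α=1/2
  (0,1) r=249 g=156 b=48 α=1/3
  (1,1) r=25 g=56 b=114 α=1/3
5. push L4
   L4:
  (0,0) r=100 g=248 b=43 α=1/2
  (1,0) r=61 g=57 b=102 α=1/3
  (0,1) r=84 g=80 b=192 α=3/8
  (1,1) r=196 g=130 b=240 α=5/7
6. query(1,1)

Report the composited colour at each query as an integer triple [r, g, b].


at x=1,y=1 over L1,L2:
L1 α=1/3: [230/3, 79, 112/3]
L2 α=5/6: [335/18, 423/2, 1526/9]
= [19, 212, 170]

at x=1,y=1 over L1,L2,L3,L4:
L1 α=1/3: [230/3, 79, 112/3]
L2 α=5/6: [335/18, 423/2, 1526/9]
L3 α=1/3: [560/27, 479/3, 4078/27]
L4 α=5/7: [3940/27, 2908/21, 40556/189]
rounded: [146, 138, 215]


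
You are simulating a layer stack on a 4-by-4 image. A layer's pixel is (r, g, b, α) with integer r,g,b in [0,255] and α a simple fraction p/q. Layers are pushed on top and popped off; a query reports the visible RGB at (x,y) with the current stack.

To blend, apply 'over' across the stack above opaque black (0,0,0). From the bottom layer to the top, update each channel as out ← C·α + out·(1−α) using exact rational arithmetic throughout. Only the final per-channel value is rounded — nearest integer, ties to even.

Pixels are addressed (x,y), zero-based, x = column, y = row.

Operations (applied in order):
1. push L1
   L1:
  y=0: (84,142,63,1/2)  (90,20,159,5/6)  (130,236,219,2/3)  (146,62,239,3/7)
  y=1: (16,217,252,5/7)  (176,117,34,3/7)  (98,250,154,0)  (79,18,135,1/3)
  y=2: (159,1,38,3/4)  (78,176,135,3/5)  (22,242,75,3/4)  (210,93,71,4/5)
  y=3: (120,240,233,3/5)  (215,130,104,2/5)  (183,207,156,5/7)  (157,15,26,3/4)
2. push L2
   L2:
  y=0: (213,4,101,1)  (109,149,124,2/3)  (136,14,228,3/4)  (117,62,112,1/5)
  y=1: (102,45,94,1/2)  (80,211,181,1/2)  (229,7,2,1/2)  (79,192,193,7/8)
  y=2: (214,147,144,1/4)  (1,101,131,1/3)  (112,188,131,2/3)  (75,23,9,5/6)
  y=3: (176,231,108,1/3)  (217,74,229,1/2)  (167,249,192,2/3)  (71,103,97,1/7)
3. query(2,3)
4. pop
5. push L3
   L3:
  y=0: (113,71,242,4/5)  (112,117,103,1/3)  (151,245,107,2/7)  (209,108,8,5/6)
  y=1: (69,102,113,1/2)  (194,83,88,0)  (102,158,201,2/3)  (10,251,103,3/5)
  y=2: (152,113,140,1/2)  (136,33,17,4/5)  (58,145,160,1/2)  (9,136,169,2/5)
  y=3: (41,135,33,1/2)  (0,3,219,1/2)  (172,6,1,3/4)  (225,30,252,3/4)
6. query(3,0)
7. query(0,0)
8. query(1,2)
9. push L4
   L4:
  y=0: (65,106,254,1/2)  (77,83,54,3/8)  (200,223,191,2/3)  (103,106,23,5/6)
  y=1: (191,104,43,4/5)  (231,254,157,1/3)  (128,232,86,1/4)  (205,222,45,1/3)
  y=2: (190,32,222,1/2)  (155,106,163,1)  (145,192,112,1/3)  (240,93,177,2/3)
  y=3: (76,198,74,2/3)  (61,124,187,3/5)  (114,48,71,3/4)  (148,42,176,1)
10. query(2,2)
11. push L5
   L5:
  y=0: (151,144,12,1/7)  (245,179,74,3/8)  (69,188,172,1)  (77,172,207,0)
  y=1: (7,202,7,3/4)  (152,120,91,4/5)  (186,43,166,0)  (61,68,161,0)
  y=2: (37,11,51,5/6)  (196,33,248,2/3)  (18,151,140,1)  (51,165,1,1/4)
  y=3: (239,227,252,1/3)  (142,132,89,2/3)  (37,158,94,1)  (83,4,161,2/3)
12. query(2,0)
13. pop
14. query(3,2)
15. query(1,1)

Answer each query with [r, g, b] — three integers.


(2,3) stack=L1,L2; from [0,0,0]:
+L1 (α=5/7) → [915/7, 1035/7, 780/7]
+L2 (α=2/3) → [3253/21, 1507/7, 1156/7]
→ [155, 215, 165]

(3,0) stack=L1,L3; from [0,0,0]:
+L1 (α=3/7) → [438/7, 186/7, 717/7]
+L3 (α=5/6) → [7753/42, 661/7, 997/42]
= [185, 94, 24]

query (0,0) [L1,L3] — begin 0,0,0
+L1 (α=1/2) → [42, 71, 63/2]
+L3 (α=4/5) → [494/5, 71, 1999/10]
= [99, 71, 200]

at x=1,y=2 over L1,L3:
after L1 α=3/5: [234/5, 528/5, 81]
after L3 α=4/5: [2954/25, 1188/25, 149/5]
→ [118, 48, 30]

(2,2) stack=L1,L3,L4; from [0,0,0]:
after L1 α=3/4: [33/2, 363/2, 225/4]
after L3 α=1/2: [149/4, 653/4, 865/8]
after L4 α=1/3: [439/6, 1037/6, 1313/12]
→ [73, 173, 109]

at x=2,y=0 over L1,L3,L4,L5:
L1 α=2/3: [260/3, 472/3, 146]
L3 α=2/7: [2206/21, 3830/21, 944/7]
L4 α=2/3: [10606/63, 13196/63, 1206/7]
L5 α=1: [69, 188, 172]
= [69, 188, 172]

query (3,2) [L1,L3,L4] — begin 0,0,0
+L1 (α=4/5) → [168, 372/5, 284/5]
+L3 (α=2/5) → [522/5, 2476/25, 2542/25]
+L4 (α=2/3) → [974/5, 7126/75, 11392/75]
rounded: [195, 95, 152]

query (1,1) [L1,L3,L4] — begin 0,0,0
+L1 (α=3/7) → [528/7, 351/7, 102/7]
+L3 (α=0) → [528/7, 351/7, 102/7]
+L4 (α=1/3) → [891/7, 2480/21, 1303/21]
= [127, 118, 62]


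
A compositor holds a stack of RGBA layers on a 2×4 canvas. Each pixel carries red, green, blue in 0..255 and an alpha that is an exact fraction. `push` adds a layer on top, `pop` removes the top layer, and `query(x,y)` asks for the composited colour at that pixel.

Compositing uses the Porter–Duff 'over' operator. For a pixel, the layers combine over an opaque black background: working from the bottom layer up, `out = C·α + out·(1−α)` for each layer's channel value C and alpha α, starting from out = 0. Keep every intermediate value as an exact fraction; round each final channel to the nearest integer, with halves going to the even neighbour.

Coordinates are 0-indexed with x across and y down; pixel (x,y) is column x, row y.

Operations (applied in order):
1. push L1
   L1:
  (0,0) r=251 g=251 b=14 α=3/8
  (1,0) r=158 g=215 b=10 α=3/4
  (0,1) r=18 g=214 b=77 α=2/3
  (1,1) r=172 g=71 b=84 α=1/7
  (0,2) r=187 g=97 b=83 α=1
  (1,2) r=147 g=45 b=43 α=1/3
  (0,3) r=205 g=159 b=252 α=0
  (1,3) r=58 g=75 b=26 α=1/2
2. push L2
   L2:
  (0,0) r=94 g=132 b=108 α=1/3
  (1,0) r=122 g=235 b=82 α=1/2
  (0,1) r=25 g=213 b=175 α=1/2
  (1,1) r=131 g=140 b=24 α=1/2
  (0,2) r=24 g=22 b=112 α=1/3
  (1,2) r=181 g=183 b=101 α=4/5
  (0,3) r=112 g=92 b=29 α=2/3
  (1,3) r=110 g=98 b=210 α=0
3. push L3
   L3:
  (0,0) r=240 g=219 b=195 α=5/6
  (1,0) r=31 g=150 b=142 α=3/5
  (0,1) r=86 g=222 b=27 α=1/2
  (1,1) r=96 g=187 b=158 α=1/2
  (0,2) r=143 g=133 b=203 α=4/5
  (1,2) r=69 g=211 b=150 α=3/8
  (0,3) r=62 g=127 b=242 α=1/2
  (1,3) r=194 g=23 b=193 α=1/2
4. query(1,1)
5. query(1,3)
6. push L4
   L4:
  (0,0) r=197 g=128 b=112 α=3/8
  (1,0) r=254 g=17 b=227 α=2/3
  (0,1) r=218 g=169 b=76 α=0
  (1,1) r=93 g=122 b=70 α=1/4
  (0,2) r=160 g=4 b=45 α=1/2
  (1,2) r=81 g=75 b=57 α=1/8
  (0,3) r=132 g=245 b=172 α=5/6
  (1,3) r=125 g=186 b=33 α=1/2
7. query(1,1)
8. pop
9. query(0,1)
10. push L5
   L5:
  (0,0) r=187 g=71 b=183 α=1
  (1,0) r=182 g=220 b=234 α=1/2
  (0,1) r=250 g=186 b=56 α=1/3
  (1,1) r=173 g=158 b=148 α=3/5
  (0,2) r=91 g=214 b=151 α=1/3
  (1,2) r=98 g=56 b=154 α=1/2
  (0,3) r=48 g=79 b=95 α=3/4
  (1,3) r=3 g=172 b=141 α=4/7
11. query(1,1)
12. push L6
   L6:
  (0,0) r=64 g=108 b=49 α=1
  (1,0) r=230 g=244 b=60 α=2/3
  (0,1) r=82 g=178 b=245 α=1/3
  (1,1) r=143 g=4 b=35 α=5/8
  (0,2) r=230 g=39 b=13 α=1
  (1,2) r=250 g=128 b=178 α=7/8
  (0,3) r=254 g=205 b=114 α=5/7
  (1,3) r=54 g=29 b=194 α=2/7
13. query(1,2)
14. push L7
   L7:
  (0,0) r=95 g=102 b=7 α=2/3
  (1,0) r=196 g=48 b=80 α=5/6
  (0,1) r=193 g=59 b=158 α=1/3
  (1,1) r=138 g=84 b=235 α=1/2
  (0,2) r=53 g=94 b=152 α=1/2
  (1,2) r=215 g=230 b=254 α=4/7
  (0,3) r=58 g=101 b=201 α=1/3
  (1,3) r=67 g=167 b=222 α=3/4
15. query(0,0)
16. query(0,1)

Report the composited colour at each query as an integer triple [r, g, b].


query (1,1) [L1,L2,L3] — begin 0,0,0
after L1 α=1/7: [172/7, 71/7, 12]
after L2 α=1/2: [1089/14, 1051/14, 18]
after L3 α=1/2: [2433/28, 3669/28, 88]
rounded: [87, 131, 88]

(1,3) stack=L1,L2,L3; from [0,0,0]:
L1 α=1/2: [29, 75/2, 13]
L2 α=0: [29, 75/2, 13]
L3 α=1/2: [223/2, 121/4, 103]
= [112, 30, 103]

(1,1) stack=L1,L2,L3,L4; from [0,0,0]:
after L1 α=1/7: [172/7, 71/7, 12]
after L2 α=1/2: [1089/14, 1051/14, 18]
after L3 α=1/2: [2433/28, 3669/28, 88]
after L4 α=1/4: [9903/112, 14423/112, 167/2]
→ [88, 129, 84]

(0,1) stack=L1,L2,L3; from [0,0,0]:
L1 α=2/3: [12, 428/3, 154/3]
L2 α=1/2: [37/2, 1067/6, 679/6]
L3 α=1/2: [209/4, 2399/12, 841/12]
→ [52, 200, 70]

(1,1) stack=L1,L2,L3,L5; from [0,0,0]:
L1 α=1/7: [172/7, 71/7, 12]
L2 α=1/2: [1089/14, 1051/14, 18]
L3 α=1/2: [2433/28, 3669/28, 88]
L5 α=3/5: [9699/70, 2061/14, 124]
rounded: [139, 147, 124]

at x=1,y=2 over L1,L2,L3,L5,L6:
L1 α=1/3: [49, 15, 43/3]
L2 α=4/5: [773/5, 747/5, 251/3]
L3 α=3/8: [245/2, 345/2, 2605/24]
L5 α=1/2: [441/4, 457/4, 6301/48]
L6 α=7/8: [7441/32, 4041/32, 66109/384]
rounded: [233, 126, 172]

(0,0) stack=L1,L2,L3,L5,L6,L7; from [0,0,0]:
+L1 (α=3/8) → [753/8, 753/8, 21/4]
+L2 (α=1/3) → [1129/12, 427/4, 79/2]
+L3 (α=5/6) → [15529/72, 4807/24, 2029/12]
+L5 (α=1) → [187, 71, 183]
+L6 (α=1) → [64, 108, 49]
+L7 (α=2/3) → [254/3, 104, 21]
rounded: [85, 104, 21]

at x=0,y=1 over L1,L2,L3,L5,L6,L7:
after L1 α=2/3: [12, 428/3, 154/3]
after L2 α=1/2: [37/2, 1067/6, 679/6]
after L3 α=1/2: [209/4, 2399/12, 841/12]
after L5 α=1/3: [709/6, 3515/18, 1177/18]
after L6 α=1/3: [955/9, 5117/27, 3382/27]
after L7 α=1/3: [3647/27, 11827/81, 11030/81]
rounded: [135, 146, 136]


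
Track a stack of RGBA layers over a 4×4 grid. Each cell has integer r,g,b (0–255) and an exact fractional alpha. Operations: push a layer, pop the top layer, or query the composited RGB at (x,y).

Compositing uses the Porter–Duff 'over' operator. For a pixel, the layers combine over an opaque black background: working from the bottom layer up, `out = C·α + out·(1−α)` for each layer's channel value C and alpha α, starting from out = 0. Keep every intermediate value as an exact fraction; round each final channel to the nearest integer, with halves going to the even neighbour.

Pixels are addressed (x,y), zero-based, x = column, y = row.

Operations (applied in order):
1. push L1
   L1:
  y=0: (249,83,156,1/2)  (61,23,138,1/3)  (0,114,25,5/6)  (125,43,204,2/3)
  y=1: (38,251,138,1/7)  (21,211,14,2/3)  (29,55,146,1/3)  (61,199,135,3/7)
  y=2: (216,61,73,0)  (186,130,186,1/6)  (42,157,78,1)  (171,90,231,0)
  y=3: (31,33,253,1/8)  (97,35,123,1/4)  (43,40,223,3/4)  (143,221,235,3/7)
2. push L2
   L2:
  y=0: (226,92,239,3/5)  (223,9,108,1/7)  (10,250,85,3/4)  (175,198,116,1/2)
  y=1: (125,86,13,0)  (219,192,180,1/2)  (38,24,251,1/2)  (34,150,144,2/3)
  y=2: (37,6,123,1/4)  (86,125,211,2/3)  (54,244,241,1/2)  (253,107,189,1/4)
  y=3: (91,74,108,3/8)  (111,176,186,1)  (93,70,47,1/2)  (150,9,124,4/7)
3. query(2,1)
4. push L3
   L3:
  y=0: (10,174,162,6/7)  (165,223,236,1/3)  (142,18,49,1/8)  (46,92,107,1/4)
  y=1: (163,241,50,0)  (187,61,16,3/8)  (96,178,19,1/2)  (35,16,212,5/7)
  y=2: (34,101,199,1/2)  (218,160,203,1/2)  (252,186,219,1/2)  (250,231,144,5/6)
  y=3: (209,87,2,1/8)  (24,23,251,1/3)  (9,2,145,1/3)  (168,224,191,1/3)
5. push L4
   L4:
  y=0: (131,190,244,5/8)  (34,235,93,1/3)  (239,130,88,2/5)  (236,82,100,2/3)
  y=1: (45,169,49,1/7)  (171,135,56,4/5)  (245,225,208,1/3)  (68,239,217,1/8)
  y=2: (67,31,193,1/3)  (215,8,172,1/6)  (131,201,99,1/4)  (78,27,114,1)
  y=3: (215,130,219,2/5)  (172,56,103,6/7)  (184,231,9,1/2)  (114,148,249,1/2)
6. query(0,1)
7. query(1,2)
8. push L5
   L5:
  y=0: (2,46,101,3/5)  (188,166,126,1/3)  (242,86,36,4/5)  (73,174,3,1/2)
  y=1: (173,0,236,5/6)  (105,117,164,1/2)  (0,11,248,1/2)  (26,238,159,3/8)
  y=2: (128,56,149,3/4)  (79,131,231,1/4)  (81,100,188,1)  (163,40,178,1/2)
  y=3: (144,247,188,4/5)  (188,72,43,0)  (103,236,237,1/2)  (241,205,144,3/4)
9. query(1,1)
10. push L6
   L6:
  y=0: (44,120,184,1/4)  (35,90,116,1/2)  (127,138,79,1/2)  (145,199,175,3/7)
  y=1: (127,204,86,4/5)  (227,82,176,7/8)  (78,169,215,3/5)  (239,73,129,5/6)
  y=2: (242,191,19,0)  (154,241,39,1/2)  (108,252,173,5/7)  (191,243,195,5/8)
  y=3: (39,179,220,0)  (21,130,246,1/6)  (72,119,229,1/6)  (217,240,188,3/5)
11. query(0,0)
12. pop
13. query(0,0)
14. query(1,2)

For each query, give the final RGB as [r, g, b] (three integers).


(2,1) stack=L1,L2; from [0,0,0]:
after L1 α=1/3: [29/3, 55/3, 146/3]
after L2 α=1/2: [143/6, 127/6, 899/6]
= [24, 21, 150]

at x=0,y=1 over L1,L2,L3,L4:
+L1 (α=1/7) → [38/7, 251/7, 138/7]
+L2 (α=0) → [38/7, 251/7, 138/7]
+L3 (α=0) → [38/7, 251/7, 138/7]
+L4 (α=1/7) → [543/49, 2689/49, 1171/49]
rounded: [11, 55, 24]

(1,2) stack=L1,L2,L3,L4; from [0,0,0]:
L1 α=1/6: [31, 65/3, 31]
L2 α=2/3: [203/3, 815/9, 151]
L3 α=1/2: [857/6, 2255/18, 177]
L4 α=1/6: [5575/36, 11419/108, 1057/6]
→ [155, 106, 176]

(1,1) stack=L1,L2,L3,L4,L5; from [0,0,0]:
after L1 α=2/3: [14, 422/3, 28/3]
after L2 α=1/2: [233/2, 499/3, 284/3]
after L3 α=3/8: [2287/16, 761/6, 391/6]
after L4 α=4/5: [13231/80, 4001/30, 347/6]
after L5 α=1/2: [21631/160, 7511/60, 1331/12]
= [135, 125, 111]

(0,0) stack=L1,L2,L3,L4,L5,L6; from [0,0,0]:
after L1 α=1/2: [249/2, 83/2, 78]
after L2 α=3/5: [927/5, 359/5, 873/5]
after L3 α=6/7: [1227/35, 797/5, 819/5]
after L4 α=5/8: [13303/140, 7141/40, 8557/40]
after L5 α=3/5: [13723/350, 9901/100, 14617/100]
after L6 α=1/4: [56569/1400, 41703/400, 62251/400]
= [40, 104, 156]

(0,0) stack=L1,L2,L3,L4,L5; from [0,0,0]:
after L1 α=1/2: [249/2, 83/2, 78]
after L2 α=3/5: [927/5, 359/5, 873/5]
after L3 α=6/7: [1227/35, 797/5, 819/5]
after L4 α=5/8: [13303/140, 7141/40, 8557/40]
after L5 α=3/5: [13723/350, 9901/100, 14617/100]
rounded: [39, 99, 146]

query (1,2) [L1,L2,L3,L4,L5] — begin 0,0,0
after L1 α=1/6: [31, 65/3, 31]
after L2 α=2/3: [203/3, 815/9, 151]
after L3 α=1/2: [857/6, 2255/18, 177]
after L4 α=1/6: [5575/36, 11419/108, 1057/6]
after L5 α=1/4: [6523/48, 16135/144, 1519/8]
= [136, 112, 190]


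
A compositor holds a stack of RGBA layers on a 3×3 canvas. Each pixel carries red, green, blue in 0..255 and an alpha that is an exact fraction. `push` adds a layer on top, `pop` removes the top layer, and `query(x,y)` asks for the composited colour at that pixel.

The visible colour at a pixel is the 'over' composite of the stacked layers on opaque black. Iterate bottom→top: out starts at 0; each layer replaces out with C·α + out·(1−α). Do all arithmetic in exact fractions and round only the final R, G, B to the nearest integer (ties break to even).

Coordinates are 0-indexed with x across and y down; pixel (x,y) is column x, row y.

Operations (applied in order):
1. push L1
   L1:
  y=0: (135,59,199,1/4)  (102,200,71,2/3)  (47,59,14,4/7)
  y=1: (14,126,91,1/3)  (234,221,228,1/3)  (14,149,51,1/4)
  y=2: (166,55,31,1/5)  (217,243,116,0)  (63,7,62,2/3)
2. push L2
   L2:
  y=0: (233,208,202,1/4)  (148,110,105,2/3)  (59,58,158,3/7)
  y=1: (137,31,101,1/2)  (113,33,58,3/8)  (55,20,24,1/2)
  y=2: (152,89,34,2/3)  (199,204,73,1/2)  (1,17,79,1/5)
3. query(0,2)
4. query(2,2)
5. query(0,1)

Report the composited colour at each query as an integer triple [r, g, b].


at x=0,y=2 over L1,L2:
L1 α=1/5: [166/5, 11, 31/5]
L2 α=2/3: [562/5, 63, 371/15]
rounded: [112, 63, 25]

query (2,2) [L1,L2] — begin 0,0,0
L1 α=2/3: [42, 14/3, 124/3]
L2 α=1/5: [169/5, 107/15, 733/15]
= [34, 7, 49]

at x=0,y=1 over L1,L2:
L1 α=1/3: [14/3, 42, 91/3]
L2 α=1/2: [425/6, 73/2, 197/3]
→ [71, 36, 66]


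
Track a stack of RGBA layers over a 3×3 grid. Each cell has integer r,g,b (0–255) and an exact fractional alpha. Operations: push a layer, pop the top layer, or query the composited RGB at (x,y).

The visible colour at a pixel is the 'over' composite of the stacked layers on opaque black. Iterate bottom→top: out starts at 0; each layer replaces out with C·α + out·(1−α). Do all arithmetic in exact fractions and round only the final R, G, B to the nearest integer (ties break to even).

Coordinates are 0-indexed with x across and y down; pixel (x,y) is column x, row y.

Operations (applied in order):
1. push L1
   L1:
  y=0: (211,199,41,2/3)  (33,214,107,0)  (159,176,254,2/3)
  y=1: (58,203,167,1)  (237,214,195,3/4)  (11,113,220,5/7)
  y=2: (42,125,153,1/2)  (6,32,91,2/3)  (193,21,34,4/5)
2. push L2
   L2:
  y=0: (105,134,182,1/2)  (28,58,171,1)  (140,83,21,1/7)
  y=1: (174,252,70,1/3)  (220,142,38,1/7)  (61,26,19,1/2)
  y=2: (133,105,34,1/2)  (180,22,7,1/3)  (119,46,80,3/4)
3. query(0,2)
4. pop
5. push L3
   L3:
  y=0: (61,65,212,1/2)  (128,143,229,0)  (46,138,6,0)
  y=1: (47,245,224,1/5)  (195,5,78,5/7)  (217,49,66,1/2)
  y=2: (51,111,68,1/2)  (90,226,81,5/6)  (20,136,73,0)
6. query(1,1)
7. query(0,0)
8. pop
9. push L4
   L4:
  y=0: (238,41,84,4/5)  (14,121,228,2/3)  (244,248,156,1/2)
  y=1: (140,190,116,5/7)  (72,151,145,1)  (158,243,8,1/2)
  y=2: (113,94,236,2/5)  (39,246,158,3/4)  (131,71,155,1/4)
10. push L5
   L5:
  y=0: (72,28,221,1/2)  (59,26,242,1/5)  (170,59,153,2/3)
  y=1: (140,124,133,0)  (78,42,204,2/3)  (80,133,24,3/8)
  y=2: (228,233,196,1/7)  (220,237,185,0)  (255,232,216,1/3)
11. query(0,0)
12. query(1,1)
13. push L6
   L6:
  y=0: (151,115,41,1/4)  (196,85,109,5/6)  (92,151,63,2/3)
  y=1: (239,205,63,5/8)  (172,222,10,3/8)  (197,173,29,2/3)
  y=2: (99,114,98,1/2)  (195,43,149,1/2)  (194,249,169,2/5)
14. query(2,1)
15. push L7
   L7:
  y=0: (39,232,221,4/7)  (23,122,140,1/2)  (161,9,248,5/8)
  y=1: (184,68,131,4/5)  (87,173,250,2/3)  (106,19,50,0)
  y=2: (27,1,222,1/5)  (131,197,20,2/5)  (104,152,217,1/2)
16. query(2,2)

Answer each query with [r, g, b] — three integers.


at x=0,y=2 over L1,L2:
after L1 α=1/2: [21, 125/2, 153/2]
after L2 α=1/2: [77, 335/4, 221/4]
= [77, 84, 55]

at x=1,y=1 over L1,L3:
+L1 (α=3/4) → [711/4, 321/2, 585/4]
+L3 (α=5/7) → [2661/14, 346/7, 195/2]
= [190, 49, 98]

(0,0) stack=L1,L3; from [0,0,0]:
after L1 α=2/3: [422/3, 398/3, 82/3]
after L3 α=1/2: [605/6, 593/6, 359/3]
→ [101, 99, 120]

query (0,0) [L1,L4,L5] — begin 0,0,0
+L1 (α=2/3) → [422/3, 398/3, 82/3]
+L4 (α=4/5) → [3278/15, 178/3, 218/3]
+L5 (α=1/2) → [2179/15, 131/3, 881/6]
rounded: [145, 44, 147]

(1,1) stack=L1,L4,L5; from [0,0,0]:
after L1 α=3/4: [711/4, 321/2, 585/4]
after L4 α=1: [72, 151, 145]
after L5 α=2/3: [76, 235/3, 553/3]
→ [76, 78, 184]

at x=2,y=1 over L1,L4,L5,L6:
+L1 (α=5/7) → [55/7, 565/7, 1100/7]
+L4 (α=1/2) → [1161/14, 1133/7, 578/7]
+L5 (α=3/8) → [9165/112, 4229/28, 1697/28]
+L6 (α=2/3) → [53293/336, 4639/28, 1107/28]
rounded: [159, 166, 40]

at x=2,y=2 over L1,L4,L5,L6,L7:
after L1 α=4/5: [772/5, 84/5, 136/5]
after L4 α=1/4: [2971/20, 607/20, 1183/20]
after L5 α=1/3: [5521/30, 2927/30, 3343/30]
after L6 α=2/5: [9401/50, 7907/50, 6723/50]
after L7 α=1/2: [14601/100, 15507/100, 17573/100]
→ [146, 155, 176]


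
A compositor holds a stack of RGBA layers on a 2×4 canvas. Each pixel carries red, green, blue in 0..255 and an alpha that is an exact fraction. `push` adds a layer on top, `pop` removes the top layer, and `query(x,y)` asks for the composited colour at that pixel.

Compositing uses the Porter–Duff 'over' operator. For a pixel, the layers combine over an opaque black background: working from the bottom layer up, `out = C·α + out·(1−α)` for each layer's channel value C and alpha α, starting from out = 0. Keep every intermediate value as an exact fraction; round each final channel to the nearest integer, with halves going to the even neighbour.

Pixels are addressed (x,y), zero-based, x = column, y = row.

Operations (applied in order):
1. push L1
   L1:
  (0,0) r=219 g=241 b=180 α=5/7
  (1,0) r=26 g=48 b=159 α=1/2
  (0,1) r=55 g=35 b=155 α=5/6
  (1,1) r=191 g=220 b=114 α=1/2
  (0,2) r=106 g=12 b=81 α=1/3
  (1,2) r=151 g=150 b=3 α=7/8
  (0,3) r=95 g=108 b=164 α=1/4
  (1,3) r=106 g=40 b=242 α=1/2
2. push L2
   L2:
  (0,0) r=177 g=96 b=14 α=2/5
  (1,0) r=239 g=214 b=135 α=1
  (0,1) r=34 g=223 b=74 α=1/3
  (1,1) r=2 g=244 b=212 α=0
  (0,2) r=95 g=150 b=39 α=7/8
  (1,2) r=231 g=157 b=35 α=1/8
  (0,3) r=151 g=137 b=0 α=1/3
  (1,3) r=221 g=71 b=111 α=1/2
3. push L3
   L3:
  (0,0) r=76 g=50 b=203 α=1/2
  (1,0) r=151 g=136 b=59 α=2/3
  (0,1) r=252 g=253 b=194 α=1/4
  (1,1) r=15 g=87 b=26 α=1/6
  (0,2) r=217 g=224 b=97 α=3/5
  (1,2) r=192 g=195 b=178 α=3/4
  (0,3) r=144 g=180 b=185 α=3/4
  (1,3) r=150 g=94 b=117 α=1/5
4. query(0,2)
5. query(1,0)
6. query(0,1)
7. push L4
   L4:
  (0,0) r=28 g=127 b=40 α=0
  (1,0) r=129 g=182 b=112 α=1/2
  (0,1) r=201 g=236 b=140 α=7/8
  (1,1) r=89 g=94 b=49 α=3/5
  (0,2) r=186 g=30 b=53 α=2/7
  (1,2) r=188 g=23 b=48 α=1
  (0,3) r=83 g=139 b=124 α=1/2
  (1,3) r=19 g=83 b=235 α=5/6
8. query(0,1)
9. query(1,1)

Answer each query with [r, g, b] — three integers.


query (0,2) [L1,L2,L3] — begin 0,0,0
+L1 (α=1/3) → [106/3, 4, 27]
+L2 (α=7/8) → [2101/24, 527/4, 75/2]
+L3 (α=3/5) → [9913/60, 1871/10, 366/5]
rounded: [165, 187, 73]

at x=1,y=0 over L1,L2,L3:
after L1 α=1/2: [13, 24, 159/2]
after L2 α=1: [239, 214, 135]
after L3 α=2/3: [541/3, 162, 253/3]
rounded: [180, 162, 84]

(0,1) stack=L1,L2,L3; from [0,0,0]:
+L1 (α=5/6) → [275/6, 175/6, 775/6]
+L2 (α=1/3) → [377/9, 844/9, 997/9]
+L3 (α=1/4) → [1133/12, 1603/12, 1579/12]
→ [94, 134, 132]

(0,1) stack=L1,L2,L3,L4; from [0,0,0]:
L1 α=5/6: [275/6, 175/6, 775/6]
L2 α=1/3: [377/9, 844/9, 997/9]
L3 α=1/4: [1133/12, 1603/12, 1579/12]
L4 α=7/8: [18017/96, 21427/96, 13339/96]
rounded: [188, 223, 139]

at x=1,y=1 over L1,L2,L3,L4:
+L1 (α=1/2) → [191/2, 110, 57]
+L2 (α=0) → [191/2, 110, 57]
+L3 (α=1/6) → [985/12, 637/6, 311/6]
+L4 (α=3/5) → [2587/30, 1483/15, 752/15]
rounded: [86, 99, 50]


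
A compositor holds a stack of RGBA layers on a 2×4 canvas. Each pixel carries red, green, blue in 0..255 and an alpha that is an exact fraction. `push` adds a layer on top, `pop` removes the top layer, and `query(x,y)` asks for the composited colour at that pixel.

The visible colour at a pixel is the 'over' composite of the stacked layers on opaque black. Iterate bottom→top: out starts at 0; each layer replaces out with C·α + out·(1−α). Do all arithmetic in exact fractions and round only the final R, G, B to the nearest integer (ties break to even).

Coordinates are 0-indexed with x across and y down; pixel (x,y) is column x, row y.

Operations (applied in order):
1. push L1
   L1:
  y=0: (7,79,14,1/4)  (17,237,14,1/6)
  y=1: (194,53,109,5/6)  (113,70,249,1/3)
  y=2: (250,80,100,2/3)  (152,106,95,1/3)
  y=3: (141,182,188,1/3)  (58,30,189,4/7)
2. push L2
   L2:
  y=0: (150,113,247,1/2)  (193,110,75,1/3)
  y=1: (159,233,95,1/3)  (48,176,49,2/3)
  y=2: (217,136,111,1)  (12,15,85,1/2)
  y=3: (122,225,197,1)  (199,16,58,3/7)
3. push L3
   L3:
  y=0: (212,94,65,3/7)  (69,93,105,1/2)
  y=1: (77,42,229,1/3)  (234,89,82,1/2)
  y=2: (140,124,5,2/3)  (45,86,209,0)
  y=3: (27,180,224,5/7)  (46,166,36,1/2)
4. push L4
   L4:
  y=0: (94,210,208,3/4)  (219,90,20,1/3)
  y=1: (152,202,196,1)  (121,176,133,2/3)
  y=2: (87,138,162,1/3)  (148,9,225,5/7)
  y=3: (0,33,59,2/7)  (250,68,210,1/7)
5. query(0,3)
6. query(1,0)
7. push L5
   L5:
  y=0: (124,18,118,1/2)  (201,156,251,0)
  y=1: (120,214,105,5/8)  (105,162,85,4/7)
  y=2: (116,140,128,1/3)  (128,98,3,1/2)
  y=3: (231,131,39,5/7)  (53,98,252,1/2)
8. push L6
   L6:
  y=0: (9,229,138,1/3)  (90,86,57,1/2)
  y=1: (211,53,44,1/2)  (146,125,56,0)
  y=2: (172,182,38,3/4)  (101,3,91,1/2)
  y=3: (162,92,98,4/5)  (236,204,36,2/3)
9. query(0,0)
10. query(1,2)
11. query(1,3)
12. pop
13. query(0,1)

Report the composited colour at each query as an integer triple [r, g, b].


(0,3) stack=L1,L2,L3,L4; from [0,0,0]:
+L1 (α=1/3) → [47, 182/3, 188/3]
+L2 (α=1) → [122, 225, 197]
+L3 (α=5/7) → [379/7, 1350/7, 1514/7]
+L4 (α=2/7) → [1895/49, 7212/49, 8396/49]
→ [39, 147, 171]

at x=1,y=0 over L1,L2,L3,L4:
L1 α=1/6: [17/6, 79/2, 7/3]
L2 α=1/3: [596/9, 63, 239/9]
L3 α=1/2: [1217/18, 78, 592/9]
L4 α=1/3: [3188/27, 82, 1364/27]
= [118, 82, 51]

(0,0) stack=L1,L2,L3,L4,L5,L6; from [0,0,0]:
L1 α=1/4: [7/4, 79/4, 7/2]
L2 α=1/2: [607/8, 531/8, 501/4]
L3 α=3/7: [1879/14, 1095/14, 696/7]
L4 α=3/4: [5827/56, 9915/56, 1266/7]
L5 α=1/2: [12771/112, 10923/112, 1046/7]
L6 α=1/3: [4425/56, 23747/168, 3058/21]
rounded: [79, 141, 146]

(1,2) stack=L1,L2,L3,L4,L5,L6; from [0,0,0]:
+L1 (α=1/3) → [152/3, 106/3, 95/3]
+L2 (α=1/2) → [94/3, 151/6, 175/3]
+L3 (α=0) → [94/3, 151/6, 175/3]
+L4 (α=5/7) → [344/3, 286/21, 3725/21]
+L5 (α=1/2) → [364/3, 1172/21, 1894/21]
+L6 (α=1/2) → [667/6, 1235/42, 3805/42]
rounded: [111, 29, 91]

at x=1,y=3 over L1,L2,L3,L4,L5,L6:
+L1 (α=4/7) → [232/7, 120/7, 108]
+L2 (α=3/7) → [5107/49, 816/49, 606/7]
+L3 (α=1/2) → [7361/98, 4475/49, 429/7]
+L4 (α=1/7) → [34333/343, 30182/343, 4044/49]
+L5 (α=1/2) → [26256/343, 31898/343, 8196/49]
+L6 (α=2/3) → [188152/1029, 171842/1029, 3908/49]
= [183, 167, 80]

query (0,1) [L1,L2,L3,L4,L5] — begin 0,0,0
after L1 α=5/6: [485/3, 265/6, 545/6]
after L2 α=1/3: [1447/9, 964/9, 830/9]
after L3 α=1/3: [3587/27, 2306/27, 3721/27]
after L4 α=1: [152, 202, 196]
after L5 α=5/8: [132, 419/2, 1113/8]
rounded: [132, 210, 139]


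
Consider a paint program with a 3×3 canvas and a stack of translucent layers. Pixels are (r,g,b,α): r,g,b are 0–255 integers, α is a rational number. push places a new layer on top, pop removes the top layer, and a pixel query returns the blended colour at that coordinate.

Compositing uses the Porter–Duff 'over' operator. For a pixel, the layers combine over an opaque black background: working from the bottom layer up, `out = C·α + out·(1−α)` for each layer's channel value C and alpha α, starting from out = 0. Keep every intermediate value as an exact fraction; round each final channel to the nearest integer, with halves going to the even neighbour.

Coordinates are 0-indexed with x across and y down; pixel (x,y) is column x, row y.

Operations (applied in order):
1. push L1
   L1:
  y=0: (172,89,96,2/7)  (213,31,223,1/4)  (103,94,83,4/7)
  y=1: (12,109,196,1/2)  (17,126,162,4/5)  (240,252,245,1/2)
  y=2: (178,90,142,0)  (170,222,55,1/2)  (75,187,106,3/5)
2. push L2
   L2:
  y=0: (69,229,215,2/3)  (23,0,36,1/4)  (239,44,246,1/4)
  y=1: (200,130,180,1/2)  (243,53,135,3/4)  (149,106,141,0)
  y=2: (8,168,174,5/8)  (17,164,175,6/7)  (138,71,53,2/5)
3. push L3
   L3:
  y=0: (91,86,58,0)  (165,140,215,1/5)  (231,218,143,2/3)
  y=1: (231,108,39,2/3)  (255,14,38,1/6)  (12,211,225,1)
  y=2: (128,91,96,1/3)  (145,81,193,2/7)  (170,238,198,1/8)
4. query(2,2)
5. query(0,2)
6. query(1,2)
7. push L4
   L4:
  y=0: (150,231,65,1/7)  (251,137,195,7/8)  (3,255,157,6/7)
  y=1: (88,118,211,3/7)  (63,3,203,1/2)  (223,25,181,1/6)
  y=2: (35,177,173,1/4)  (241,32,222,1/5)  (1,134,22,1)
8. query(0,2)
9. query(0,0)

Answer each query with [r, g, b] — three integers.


(2,2) stack=L1,L2,L3; from [0,0,0]:
after L1 α=3/5: [45, 561/5, 318/5]
after L2 α=2/5: [411/5, 2393/25, 1484/25]
after L3 α=1/8: [3727/40, 22701/200, 7669/100]
= [93, 114, 77]

at x=0,y=2 over L1,L2,L3:
+L1 (α=0) → [0, 0, 0]
+L2 (α=5/8) → [5, 105, 435/4]
+L3 (α=1/3) → [46, 301/3, 209/2]
rounded: [46, 100, 104]

at x=1,y=2 over L1,L2,L3:
L1 α=1/2: [85, 111, 55/2]
L2 α=6/7: [187/7, 1095/7, 2155/14]
L3 α=2/7: [2965/49, 6609/49, 16179/98]
= [61, 135, 165]

(0,2) stack=L1,L2,L3,L4; from [0,0,0]:
after L1 α=0: [0, 0, 0]
after L2 α=5/8: [5, 105, 435/4]
after L3 α=1/3: [46, 301/3, 209/2]
after L4 α=1/4: [173/4, 239/2, 973/8]
rounded: [43, 120, 122]

at x=0,y=0 over L1,L2,L3,L4:
L1 α=2/7: [344/7, 178/7, 192/7]
L2 α=2/3: [1310/21, 1128/7, 3202/21]
L3 α=0: [1310/21, 1128/7, 3202/21]
L4 α=1/7: [3670/49, 8385/49, 6859/49]
→ [75, 171, 140]


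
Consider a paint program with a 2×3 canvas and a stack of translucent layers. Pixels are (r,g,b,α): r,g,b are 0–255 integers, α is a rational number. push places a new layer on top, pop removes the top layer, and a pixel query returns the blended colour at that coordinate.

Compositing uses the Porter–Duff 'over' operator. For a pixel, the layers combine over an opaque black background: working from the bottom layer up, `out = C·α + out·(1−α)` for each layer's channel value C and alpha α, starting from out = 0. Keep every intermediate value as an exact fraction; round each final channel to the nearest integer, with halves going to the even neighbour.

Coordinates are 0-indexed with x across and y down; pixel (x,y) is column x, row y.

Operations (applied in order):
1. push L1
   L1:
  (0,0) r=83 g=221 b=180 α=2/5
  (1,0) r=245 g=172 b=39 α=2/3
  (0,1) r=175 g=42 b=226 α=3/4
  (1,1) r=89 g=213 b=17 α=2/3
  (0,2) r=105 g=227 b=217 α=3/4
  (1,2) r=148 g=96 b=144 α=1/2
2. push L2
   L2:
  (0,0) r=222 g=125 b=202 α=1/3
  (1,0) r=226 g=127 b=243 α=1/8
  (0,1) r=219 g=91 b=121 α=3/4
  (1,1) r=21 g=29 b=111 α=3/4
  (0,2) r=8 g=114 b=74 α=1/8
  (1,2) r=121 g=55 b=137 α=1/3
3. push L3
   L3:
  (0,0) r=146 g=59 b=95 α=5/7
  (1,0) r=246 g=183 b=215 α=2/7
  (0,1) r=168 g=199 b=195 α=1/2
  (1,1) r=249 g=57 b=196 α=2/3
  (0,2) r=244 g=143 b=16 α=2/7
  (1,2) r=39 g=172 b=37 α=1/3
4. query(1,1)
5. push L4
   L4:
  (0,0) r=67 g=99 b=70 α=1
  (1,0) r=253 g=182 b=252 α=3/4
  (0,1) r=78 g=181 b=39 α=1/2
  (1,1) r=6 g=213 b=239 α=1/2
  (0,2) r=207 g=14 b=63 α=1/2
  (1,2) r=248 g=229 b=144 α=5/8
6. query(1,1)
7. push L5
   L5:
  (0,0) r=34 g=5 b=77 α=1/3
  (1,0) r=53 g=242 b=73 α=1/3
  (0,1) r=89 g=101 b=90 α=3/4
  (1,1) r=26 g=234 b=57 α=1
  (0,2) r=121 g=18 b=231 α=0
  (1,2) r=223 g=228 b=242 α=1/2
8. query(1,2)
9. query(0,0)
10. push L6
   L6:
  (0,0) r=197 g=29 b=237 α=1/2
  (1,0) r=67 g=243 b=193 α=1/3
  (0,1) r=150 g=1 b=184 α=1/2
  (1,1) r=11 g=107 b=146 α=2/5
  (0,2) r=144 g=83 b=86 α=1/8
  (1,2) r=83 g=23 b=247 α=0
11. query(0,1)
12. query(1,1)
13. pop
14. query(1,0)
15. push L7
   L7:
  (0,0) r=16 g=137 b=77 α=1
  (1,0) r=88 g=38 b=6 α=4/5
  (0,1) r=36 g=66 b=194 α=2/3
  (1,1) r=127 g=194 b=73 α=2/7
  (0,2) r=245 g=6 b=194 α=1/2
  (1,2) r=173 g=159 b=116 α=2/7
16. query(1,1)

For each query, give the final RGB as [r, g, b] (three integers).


at x=1,y=1 over L1,L2,L3:
+L1 (α=2/3) → [178/3, 142, 34/3]
+L2 (α=3/4) → [367/12, 229/4, 1033/12]
+L3 (α=2/3) → [6343/36, 685/12, 5737/36]
= [176, 57, 159]

at x=1,y=1 over L1,L2,L3,L4:
+L1 (α=2/3) → [178/3, 142, 34/3]
+L2 (α=3/4) → [367/12, 229/4, 1033/12]
+L3 (α=2/3) → [6343/36, 685/12, 5737/36]
+L4 (α=1/2) → [6559/72, 3241/24, 14341/72]
→ [91, 135, 199]

at x=1,y=2 over L1,L2,L3,L4,L5:
after L1 α=1/2: [74, 48, 72]
after L2 α=1/3: [269/3, 151/3, 281/3]
after L3 α=1/3: [655/9, 818/9, 673/9]
after L4 α=5/8: [4375/24, 4253/24, 2833/24]
after L5 α=1/2: [9727/48, 9725/48, 8641/48]
→ [203, 203, 180]

(0,0) stack=L1,L2,L3,L4,L5; from [0,0,0]:
+L1 (α=2/5) → [166/5, 442/5, 72]
+L2 (α=1/3) → [1442/15, 503/5, 346/3]
+L3 (α=5/7) → [13834/105, 2481/35, 2117/21]
+L4 (α=1) → [67, 99, 70]
+L5 (α=1/3) → [56, 203/3, 217/3]
= [56, 68, 72]

at x=0,y=1 over L1,L2,L3,L4,L5,L6:
+L1 (α=3/4) → [525/4, 63/2, 339/2]
+L2 (α=3/4) → [3153/16, 609/8, 1065/8]
+L3 (α=1/2) → [5841/32, 2201/16, 2625/16]
+L4 (α=1/2) → [8337/64, 5097/32, 3249/32]
+L5 (α=3/4) → [25425/256, 14793/128, 11889/128]
+L6 (α=1/2) → [63825/512, 14921/256, 35441/256]
→ [125, 58, 138]

(1,1) stack=L1,L2,L3,L4,L5,L6; from [0,0,0]:
after L1 α=2/3: [178/3, 142, 34/3]
after L2 α=3/4: [367/12, 229/4, 1033/12]
after L3 α=2/3: [6343/36, 685/12, 5737/36]
after L4 α=1/2: [6559/72, 3241/24, 14341/72]
after L5 α=1: [26, 234, 57]
after L6 α=2/5: [20, 916/5, 463/5]
= [20, 183, 93]

(1,0) stack=L1,L2,L3,L4,L5; from [0,0,0]:
after L1 α=2/3: [490/3, 344/3, 26]
after L2 α=1/8: [1027/6, 2789/24, 425/8]
after L3 α=2/7: [8087/42, 3247/24, 795/8]
after L4 α=3/4: [39965/168, 16351/96, 6843/32]
after L5 α=1/3: [44417/252, 27967/144, 8011/48]
= [176, 194, 167]

(1,1) stack=L1,L2,L3,L4,L5,L7; from [0,0,0]:
L1 α=2/3: [178/3, 142, 34/3]
L2 α=3/4: [367/12, 229/4, 1033/12]
L3 α=2/3: [6343/36, 685/12, 5737/36]
L4 α=1/2: [6559/72, 3241/24, 14341/72]
L5 α=1: [26, 234, 57]
L7 α=2/7: [384/7, 1558/7, 431/7]
→ [55, 223, 62]


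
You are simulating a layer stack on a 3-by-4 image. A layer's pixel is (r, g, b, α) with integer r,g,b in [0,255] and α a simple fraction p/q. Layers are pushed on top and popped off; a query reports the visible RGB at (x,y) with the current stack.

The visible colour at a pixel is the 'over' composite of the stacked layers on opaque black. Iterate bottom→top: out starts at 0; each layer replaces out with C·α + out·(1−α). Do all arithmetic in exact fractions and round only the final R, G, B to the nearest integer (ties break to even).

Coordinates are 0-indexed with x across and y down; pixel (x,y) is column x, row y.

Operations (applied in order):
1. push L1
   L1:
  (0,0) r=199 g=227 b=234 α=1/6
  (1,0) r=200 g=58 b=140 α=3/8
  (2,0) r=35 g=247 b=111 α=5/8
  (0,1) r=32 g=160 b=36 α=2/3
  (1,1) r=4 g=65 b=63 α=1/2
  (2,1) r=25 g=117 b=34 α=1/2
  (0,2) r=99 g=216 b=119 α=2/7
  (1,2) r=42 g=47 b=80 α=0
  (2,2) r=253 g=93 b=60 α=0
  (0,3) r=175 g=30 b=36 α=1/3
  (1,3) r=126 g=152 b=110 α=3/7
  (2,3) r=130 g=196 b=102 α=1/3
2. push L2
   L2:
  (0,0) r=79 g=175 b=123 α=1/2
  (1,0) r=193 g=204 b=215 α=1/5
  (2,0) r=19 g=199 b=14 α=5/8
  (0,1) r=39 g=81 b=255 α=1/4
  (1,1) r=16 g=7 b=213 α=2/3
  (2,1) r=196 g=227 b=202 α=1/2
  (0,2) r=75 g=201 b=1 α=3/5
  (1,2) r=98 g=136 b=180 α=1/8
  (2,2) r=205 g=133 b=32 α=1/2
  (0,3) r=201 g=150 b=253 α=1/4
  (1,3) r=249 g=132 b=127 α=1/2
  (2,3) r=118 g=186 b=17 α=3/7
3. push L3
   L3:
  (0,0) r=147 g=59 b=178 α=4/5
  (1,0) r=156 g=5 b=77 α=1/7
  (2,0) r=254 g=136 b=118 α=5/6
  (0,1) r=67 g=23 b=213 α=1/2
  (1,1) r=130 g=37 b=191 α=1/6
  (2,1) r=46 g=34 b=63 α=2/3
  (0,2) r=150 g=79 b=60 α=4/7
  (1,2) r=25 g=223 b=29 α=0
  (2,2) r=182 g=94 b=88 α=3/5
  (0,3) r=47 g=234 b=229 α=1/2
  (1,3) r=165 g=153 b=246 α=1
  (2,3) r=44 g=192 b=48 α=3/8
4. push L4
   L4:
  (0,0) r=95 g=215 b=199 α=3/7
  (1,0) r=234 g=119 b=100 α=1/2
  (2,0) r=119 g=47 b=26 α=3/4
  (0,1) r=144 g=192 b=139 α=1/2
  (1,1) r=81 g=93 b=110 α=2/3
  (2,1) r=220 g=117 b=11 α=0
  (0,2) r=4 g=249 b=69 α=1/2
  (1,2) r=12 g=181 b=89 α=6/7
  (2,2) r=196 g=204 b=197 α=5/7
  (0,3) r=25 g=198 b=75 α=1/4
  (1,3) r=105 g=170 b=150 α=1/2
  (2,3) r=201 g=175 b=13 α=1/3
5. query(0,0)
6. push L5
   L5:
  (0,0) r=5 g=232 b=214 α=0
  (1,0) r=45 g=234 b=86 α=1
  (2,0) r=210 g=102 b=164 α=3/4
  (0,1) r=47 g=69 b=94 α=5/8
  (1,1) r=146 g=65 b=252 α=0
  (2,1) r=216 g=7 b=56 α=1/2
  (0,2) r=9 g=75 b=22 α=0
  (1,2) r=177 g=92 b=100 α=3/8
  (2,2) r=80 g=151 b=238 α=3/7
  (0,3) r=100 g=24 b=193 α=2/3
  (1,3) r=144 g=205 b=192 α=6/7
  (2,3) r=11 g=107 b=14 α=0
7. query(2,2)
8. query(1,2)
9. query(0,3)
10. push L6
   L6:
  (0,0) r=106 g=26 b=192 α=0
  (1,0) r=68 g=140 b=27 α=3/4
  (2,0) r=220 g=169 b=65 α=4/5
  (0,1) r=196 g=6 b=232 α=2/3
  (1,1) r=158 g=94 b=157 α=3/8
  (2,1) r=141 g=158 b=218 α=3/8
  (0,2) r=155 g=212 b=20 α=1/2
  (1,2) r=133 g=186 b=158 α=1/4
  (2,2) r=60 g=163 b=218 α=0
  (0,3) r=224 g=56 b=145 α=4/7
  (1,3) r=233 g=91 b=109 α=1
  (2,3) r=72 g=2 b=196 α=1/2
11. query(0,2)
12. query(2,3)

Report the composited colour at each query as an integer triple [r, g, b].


(0,0) stack=L1,L2,L3,L4; from [0,0,0]:
L1 α=1/6: [199/6, 227/6, 39]
L2 α=1/2: [673/12, 1277/12, 81]
L3 α=4/5: [7729/60, 4109/60, 793/5]
L4 α=3/7: [12004/105, 13784/105, 6157/35]
= [114, 131, 176]

(2,2) stack=L1,L2,L3,L4,L5; from [0,0,0]:
+L1 (α=0) → [0, 0, 0]
+L2 (α=1/2) → [205/2, 133/2, 16]
+L3 (α=3/5) → [751/5, 83, 296/5]
+L4 (α=5/7) → [6402/35, 1186/7, 5517/35]
+L5 (α=3/7) → [34008/245, 7915/49, 47058/245]
= [139, 162, 192]

(1,2) stack=L1,L2,L3,L4,L5; from [0,0,0]:
L1 α=0: [0, 0, 0]
L2 α=1/8: [49/4, 17, 45/2]
L3 α=0: [49/4, 17, 45/2]
L4 α=6/7: [337/28, 1103/7, 159/2]
L5 α=3/8: [16553/224, 7447/56, 1395/16]
rounded: [74, 133, 87]

(0,3) stack=L1,L2,L3,L4,L5; from [0,0,0]:
after L1 α=1/3: [175/3, 10, 12]
after L2 α=1/4: [94, 45, 289/4]
after L3 α=1/2: [141/2, 279/2, 1205/8]
after L4 α=1/4: [473/8, 1233/8, 4215/32]
after L5 α=2/3: [691/8, 539/8, 16567/96]
= [86, 67, 173]

(0,2) stack=L1,L2,L3,L4,L5,L6; from [0,0,0]:
after L1 α=2/7: [198/7, 432/7, 34]
after L2 α=3/5: [1971/35, 1017/7, 71/5]
after L3 α=4/7: [26913/245, 5263/49, 1413/35]
after L4 α=1/2: [27893/490, 8732/49, 1914/35]
after L5 α=0: [27893/490, 8732/49, 1914/35]
after L6 α=1/2: [103843/980, 9560/49, 1307/35]
rounded: [106, 195, 37]

at x=2,y=3 over L1,L2,L3,L4,L5,L6:
+L1 (α=1/3) → [130/3, 196/3, 34]
+L2 (α=3/7) → [226/3, 2458/21, 187/7]
+L3 (α=3/8) → [763/12, 12193/84, 1943/56]
+L4 (α=1/3) → [1969/18, 19543/126, 769/28]
+L5 (α=0) → [1969/18, 19543/126, 769/28]
+L6 (α=1/2) → [3265/36, 19795/252, 6257/56]
→ [91, 79, 112]


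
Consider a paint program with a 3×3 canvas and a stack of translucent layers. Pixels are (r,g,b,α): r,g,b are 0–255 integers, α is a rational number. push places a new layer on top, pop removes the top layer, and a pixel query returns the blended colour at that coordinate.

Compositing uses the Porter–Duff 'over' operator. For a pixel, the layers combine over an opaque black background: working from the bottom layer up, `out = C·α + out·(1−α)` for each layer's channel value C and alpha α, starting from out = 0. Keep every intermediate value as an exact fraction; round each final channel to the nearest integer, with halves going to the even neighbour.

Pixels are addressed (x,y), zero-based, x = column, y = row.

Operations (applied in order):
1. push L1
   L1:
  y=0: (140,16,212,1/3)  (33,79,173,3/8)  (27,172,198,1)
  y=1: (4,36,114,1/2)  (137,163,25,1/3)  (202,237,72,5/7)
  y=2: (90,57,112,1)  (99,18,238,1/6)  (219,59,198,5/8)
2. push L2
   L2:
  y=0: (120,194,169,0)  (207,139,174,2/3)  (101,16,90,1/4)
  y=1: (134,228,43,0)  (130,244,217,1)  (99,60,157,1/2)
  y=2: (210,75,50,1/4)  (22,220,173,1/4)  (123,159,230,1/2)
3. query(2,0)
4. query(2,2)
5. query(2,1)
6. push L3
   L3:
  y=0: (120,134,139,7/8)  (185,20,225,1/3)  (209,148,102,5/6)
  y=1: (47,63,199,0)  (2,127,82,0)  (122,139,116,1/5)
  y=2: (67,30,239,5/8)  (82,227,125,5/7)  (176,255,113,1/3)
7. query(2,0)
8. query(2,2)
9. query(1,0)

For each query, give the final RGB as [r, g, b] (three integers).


(2,0) stack=L1,L2; from [0,0,0]:
+L1 (α=1) → [27, 172, 198]
+L2 (α=1/4) → [91/2, 133, 171]
→ [46, 133, 171]

(2,2) stack=L1,L2; from [0,0,0]:
L1 α=5/8: [1095/8, 295/8, 495/4]
L2 α=1/2: [2079/16, 1567/16, 1415/8]
→ [130, 98, 177]

query (2,1) [L1,L2] — begin 0,0,0
+L1 (α=5/7) → [1010/7, 1185/7, 360/7]
+L2 (α=1/2) → [1703/14, 1605/14, 1459/14]
= [122, 115, 104]

query (2,0) [L1,L2,L3] — begin 0,0,0
L1 α=1: [27, 172, 198]
L2 α=1/4: [91/2, 133, 171]
L3 α=5/6: [727/4, 291/2, 227/2]
→ [182, 146, 114]

at x=2,y=2 over L1,L2,L3:
L1 α=5/8: [1095/8, 295/8, 495/4]
L2 α=1/2: [2079/16, 1567/16, 1415/8]
L3 α=1/3: [3487/24, 3607/24, 1867/12]
rounded: [145, 150, 156]

(1,0) stack=L1,L2,L3; from [0,0,0]:
after L1 α=3/8: [99/8, 237/8, 519/8]
after L2 α=2/3: [1137/8, 2461/24, 1101/8]
after L3 α=1/3: [1877/12, 2701/36, 667/4]
rounded: [156, 75, 167]
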